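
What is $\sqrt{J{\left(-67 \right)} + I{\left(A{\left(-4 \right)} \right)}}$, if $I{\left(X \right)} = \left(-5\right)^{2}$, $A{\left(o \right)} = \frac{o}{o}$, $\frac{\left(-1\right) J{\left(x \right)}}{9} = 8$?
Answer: $i \sqrt{47} \approx 6.8557 i$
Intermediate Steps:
$J{\left(x \right)} = -72$ ($J{\left(x \right)} = \left(-9\right) 8 = -72$)
$A{\left(o \right)} = 1$
$I{\left(X \right)} = 25$
$\sqrt{J{\left(-67 \right)} + I{\left(A{\left(-4 \right)} \right)}} = \sqrt{-72 + 25} = \sqrt{-47} = i \sqrt{47}$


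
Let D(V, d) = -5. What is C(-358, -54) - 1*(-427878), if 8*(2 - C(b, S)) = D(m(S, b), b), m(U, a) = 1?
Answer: 3423045/8 ≈ 4.2788e+5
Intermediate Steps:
C(b, S) = 21/8 (C(b, S) = 2 - ⅛*(-5) = 2 + 5/8 = 21/8)
C(-358, -54) - 1*(-427878) = 21/8 - 1*(-427878) = 21/8 + 427878 = 3423045/8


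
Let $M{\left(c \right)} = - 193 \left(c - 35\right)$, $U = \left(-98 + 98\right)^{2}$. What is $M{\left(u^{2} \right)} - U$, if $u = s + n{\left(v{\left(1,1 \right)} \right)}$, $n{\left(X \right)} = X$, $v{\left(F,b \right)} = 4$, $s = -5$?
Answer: $6562$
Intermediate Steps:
$u = -1$ ($u = -5 + 4 = -1$)
$U = 0$ ($U = 0^{2} = 0$)
$M{\left(c \right)} = 6755 - 193 c$ ($M{\left(c \right)} = - 193 \left(-35 + c\right) = 6755 - 193 c$)
$M{\left(u^{2} \right)} - U = \left(6755 - 193 \left(-1\right)^{2}\right) - 0 = \left(6755 - 193\right) + 0 = 6562 + 0 = 6562$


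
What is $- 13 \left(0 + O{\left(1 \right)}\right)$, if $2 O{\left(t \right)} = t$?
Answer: $- \frac{13}{2} \approx -6.5$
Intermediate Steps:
$O{\left(t \right)} = \frac{t}{2}$
$- 13 \left(0 + O{\left(1 \right)}\right) = - 13 \left(0 + \frac{1}{2} \cdot 1\right) = - 13 \left(0 + \frac{1}{2}\right) = \left(-13\right) \frac{1}{2} = - \frac{13}{2}$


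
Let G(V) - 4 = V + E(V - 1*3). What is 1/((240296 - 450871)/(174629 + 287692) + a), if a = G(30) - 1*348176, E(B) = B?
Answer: -462321/160941085490 ≈ -2.8726e-6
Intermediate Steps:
G(V) = 1 + 2*V (G(V) = 4 + (V + (V - 1*3)) = 4 + (V + (V - 3)) = 4 + (V + (-3 + V)) = 4 + (-3 + 2*V) = 1 + 2*V)
a = -348115 (a = (1 + 2*30) - 1*348176 = (1 + 60) - 348176 = 61 - 348176 = -348115)
1/((240296 - 450871)/(174629 + 287692) + a) = 1/((240296 - 450871)/(174629 + 287692) - 348115) = 1/(-210575/462321 - 348115) = 1/(-160941085490/462321) = -462321/160941085490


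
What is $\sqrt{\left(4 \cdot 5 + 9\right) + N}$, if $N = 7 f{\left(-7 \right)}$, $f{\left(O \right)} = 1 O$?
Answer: $2 i \sqrt{5} \approx 4.4721 i$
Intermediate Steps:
$f{\left(O \right)} = O$
$N = -49$ ($N = 7 \left(-7\right) = -49$)
$\sqrt{\left(4 \cdot 5 + 9\right) + N} = \sqrt{\left(4 \cdot 5 + 9\right) - 49} = \sqrt{\left(20 + 9\right) - 49} = \sqrt{29 - 49} = \sqrt{-20} = 2 i \sqrt{5}$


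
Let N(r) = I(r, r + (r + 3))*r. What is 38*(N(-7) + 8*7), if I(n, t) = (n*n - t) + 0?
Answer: -13832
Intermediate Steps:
I(n, t) = n² - t (I(n, t) = (n² - t) + 0 = n² - t)
N(r) = r*(-3 + r² - 2*r) (N(r) = (r² - (r + (r + 3)))*r = (r² - (r + (3 + r)))*r = (r² - (3 + 2*r))*r = (r² + (-3 - 2*r))*r = (-3 + r² - 2*r)*r = r*(-3 + r² - 2*r))
38*(N(-7) + 8*7) = 38*(-7*(-3 + (-7)² - 2*(-7)) + 8*7) = 38*(-7*(-3 + 49 + 14) + 56) = 38*(-7*60 + 56) = 38*(-420 + 56) = 38*(-364) = -13832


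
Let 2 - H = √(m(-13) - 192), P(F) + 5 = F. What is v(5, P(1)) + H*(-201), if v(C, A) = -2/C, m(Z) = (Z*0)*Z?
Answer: -2012/5 + 1608*I*√3 ≈ -402.4 + 2785.1*I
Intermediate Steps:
P(F) = -5 + F
m(Z) = 0 (m(Z) = 0*Z = 0)
H = 2 - 8*I*√3 (H = 2 - √(0 - 192) = 2 - √(-192) = 2 - 8*I*√3 ≈ 2.0 - 13.856*I)
v(5, P(1)) + H*(-201) = -2/5 + (2 - 8*I*√3)*(-201) = -2*⅕ + (-402 + 1608*I*√3) = -⅖ + (-402 + 1608*I*√3) = -2012/5 + 1608*I*√3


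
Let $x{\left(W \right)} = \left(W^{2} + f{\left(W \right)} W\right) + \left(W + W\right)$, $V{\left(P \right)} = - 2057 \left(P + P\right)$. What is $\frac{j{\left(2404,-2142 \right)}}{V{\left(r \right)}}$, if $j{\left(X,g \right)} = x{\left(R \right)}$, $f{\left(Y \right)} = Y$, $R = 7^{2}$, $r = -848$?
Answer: $\frac{1225}{872168} \approx 0.0014045$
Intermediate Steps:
$R = 49$
$V{\left(P \right)} = - 4114 P$ ($V{\left(P \right)} = - 2057 \cdot 2 P = - 4114 P$)
$x{\left(W \right)} = 2 W + 2 W^{2}$ ($x{\left(W \right)} = \left(W^{2} + W W\right) + \left(W + W\right) = \left(W^{2} + W^{2}\right) + 2 W = 2 W^{2} + 2 W = 2 W + 2 W^{2}$)
$j{\left(X,g \right)} = 4900$ ($j{\left(X,g \right)} = 2 \cdot 49 \left(1 + 49\right) = 2 \cdot 49 \cdot 50 = 4900$)
$\frac{j{\left(2404,-2142 \right)}}{V{\left(r \right)}} = \frac{4900}{\left(-4114\right) \left(-848\right)} = \frac{4900}{3488672} = 4900 \cdot \frac{1}{3488672} = \frac{1225}{872168}$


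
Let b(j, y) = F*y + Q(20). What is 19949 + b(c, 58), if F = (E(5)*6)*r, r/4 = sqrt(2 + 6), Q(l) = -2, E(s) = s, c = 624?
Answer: 19947 + 13920*sqrt(2) ≈ 39633.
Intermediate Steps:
r = 8*sqrt(2) (r = 4*sqrt(2 + 6) = 4*sqrt(8) = 4*(2*sqrt(2)) = 8*sqrt(2) ≈ 11.314)
F = 240*sqrt(2) (F = (5*6)*(8*sqrt(2)) = 30*(8*sqrt(2)) = 240*sqrt(2) ≈ 339.41)
b(j, y) = -2 + 240*y*sqrt(2) (b(j, y) = (240*sqrt(2))*y - 2 = 240*y*sqrt(2) - 2 = -2 + 240*y*sqrt(2))
19949 + b(c, 58) = 19949 + (-2 + 240*58*sqrt(2)) = 19949 + (-2 + 13920*sqrt(2)) = 19947 + 13920*sqrt(2)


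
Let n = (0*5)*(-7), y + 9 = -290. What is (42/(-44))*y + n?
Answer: 6279/22 ≈ 285.41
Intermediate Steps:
y = -299 (y = -9 - 290 = -299)
n = 0 (n = 0*(-7) = 0)
(42/(-44))*y + n = (42/(-44))*(-299) + 0 = (42*(-1/44))*(-299) + 0 = -21/22*(-299) + 0 = 6279/22 + 0 = 6279/22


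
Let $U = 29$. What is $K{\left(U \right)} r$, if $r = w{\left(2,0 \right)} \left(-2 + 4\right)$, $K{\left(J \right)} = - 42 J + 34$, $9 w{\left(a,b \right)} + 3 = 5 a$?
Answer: $- \frac{16576}{9} \approx -1841.8$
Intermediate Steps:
$w{\left(a,b \right)} = - \frac{1}{3} + \frac{5 a}{9}$
$K{\left(J \right)} = 34 - 42 J$
$r = \frac{14}{9}$ ($r = \left(- \frac{1}{3} + \frac{5}{9} \cdot 2\right) \left(-2 + 4\right) = \left(- \frac{1}{3} + \frac{10}{9}\right) 2 = \frac{7}{9} \cdot 2 = \frac{14}{9} \approx 1.5556$)
$K{\left(U \right)} r = \left(34 - 1218\right) \frac{14}{9} = \left(-1184\right) \frac{14}{9} = - \frac{16576}{9}$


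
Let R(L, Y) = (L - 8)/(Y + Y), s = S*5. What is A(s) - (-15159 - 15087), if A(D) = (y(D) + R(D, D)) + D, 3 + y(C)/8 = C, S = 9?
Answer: 2756467/90 ≈ 30627.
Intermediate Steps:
y(C) = -24 + 8*C
s = 45 (s = 9*5 = 45)
R(L, Y) = (-8 + L)/(2*Y) (R(L, Y) = (-8 + L)/((2*Y)) = (-8 + L)*(1/(2*Y)) = (-8 + L)/(2*Y))
A(D) = -24 + 9*D + (-8 + D)/(2*D) (A(D) = ((-24 + 8*D) + (-8 + D)/(2*D)) + D = (-24 + 8*D + (-8 + D)/(2*D)) + D = -24 + 9*D + (-8 + D)/(2*D))
A(s) - (-15159 - 15087) = (-47/2 - 4/45 + 9*45) - (-15159 - 15087) = (-47/2 - 4*1/45 + 405) - 1*(-30246) = (-47/2 - 4/45 + 405) + 30246 = 34327/90 + 30246 = 2756467/90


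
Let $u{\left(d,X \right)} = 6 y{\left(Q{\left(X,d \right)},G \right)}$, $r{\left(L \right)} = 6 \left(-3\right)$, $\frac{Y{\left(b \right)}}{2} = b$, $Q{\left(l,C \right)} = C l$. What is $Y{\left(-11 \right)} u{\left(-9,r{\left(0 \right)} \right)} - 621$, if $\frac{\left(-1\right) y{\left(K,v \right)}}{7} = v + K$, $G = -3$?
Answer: $146295$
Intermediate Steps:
$Y{\left(b \right)} = 2 b$
$r{\left(L \right)} = -18$
$y{\left(K,v \right)} = - 7 K - 7 v$ ($y{\left(K,v \right)} = - 7 \left(v + K\right) = - 7 \left(K + v\right) = - 7 K - 7 v$)
$u{\left(d,X \right)} = 126 - 42 X d$ ($u{\left(d,X \right)} = 6 \left(- 7 d X - -21\right) = 6 \left(- 7 X d + 21\right) = 6 \left(21 - 7 X d\right) = 126 - 42 X d$)
$Y{\left(-11 \right)} u{\left(-9,r{\left(0 \right)} \right)} - 621 = 2 \left(-11\right) \left(126 - \left(-756\right) \left(-9\right)\right) - 621 = - 22 \left(126 - 6804\right) - 621 = \left(-22\right) \left(-6678\right) - 621 = 146916 - 621 = 146295$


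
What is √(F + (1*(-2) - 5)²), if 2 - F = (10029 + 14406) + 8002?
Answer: I*√32386 ≈ 179.96*I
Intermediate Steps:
F = -32435 (F = 2 - ((10029 + 14406) + 8002) = 2 - (24435 + 8002) = 2 - 1*32437 = 2 - 32437 = -32435)
√(F + (1*(-2) - 5)²) = √(-32435 + (1*(-2) - 5)²) = √(-32435 + (-2 - 5)²) = √(-32435 + (-7)²) = √(-32435 + 49) = √(-32386) = I*√32386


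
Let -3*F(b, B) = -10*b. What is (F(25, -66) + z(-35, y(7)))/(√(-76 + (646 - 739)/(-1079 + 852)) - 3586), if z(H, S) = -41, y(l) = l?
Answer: -103380794/8757300153 - 127*I*√3895093/8757300153 ≈ -0.011805 - 2.8621e-5*I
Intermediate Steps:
F(b, B) = 10*b/3 (F(b, B) = -(-10)*b/3 = 10*b/3)
(F(25, -66) + z(-35, y(7)))/(√(-76 + (646 - 739)/(-1079 + 852)) - 3586) = ((10/3)*25 - 41)/(√(-76 + (646 - 739)/(-1079 + 852)) - 3586) = (250/3 - 41)/(√(-76 - 93/(-227)) - 3586) = 127/(3*(√(-76 - 93*(-1/227)) - 3586)) = 127/(3*(√(-76 + 93/227) - 3586)) = 127/(3*(√(-17159/227) - 3586)) = 127/(3*(I*√3895093/227 - 3586)) = 127/(3*(-3586 + I*√3895093/227))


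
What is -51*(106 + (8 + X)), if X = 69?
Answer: -9333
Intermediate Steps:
-51*(106 + (8 + X)) = -51*(106 + (8 + 69)) = -51*(106 + 77) = -51*183 = -9333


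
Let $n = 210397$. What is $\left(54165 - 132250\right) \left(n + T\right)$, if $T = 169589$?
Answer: $-29671206810$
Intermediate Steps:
$\left(54165 - 132250\right) \left(n + T\right) = \left(54165 - 132250\right) \left(210397 + 169589\right) = \left(-78085\right) 379986 = -29671206810$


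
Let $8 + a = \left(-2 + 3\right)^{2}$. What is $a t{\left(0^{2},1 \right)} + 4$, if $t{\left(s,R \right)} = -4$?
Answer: $32$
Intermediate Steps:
$a = -7$ ($a = -8 + \left(-2 + 3\right)^{2} = -8 + 1^{2} = -8 + 1 = -7$)
$a t{\left(0^{2},1 \right)} + 4 = \left(-7\right) \left(-4\right) + 4 = 28 + 4 = 32$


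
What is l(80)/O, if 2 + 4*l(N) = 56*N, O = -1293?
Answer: -2239/2586 ≈ -0.86582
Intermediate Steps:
l(N) = -½ + 14*N (l(N) = -½ + (56*N)/4 = -½ + 14*N)
l(80)/O = (-½ + 14*80)/(-1293) = (-½ + 1120)*(-1/1293) = (2239/2)*(-1/1293) = -2239/2586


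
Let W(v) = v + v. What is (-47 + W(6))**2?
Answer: 1225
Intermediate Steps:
W(v) = 2*v
(-47 + W(6))**2 = (-47 + 2*6)**2 = (-47 + 12)**2 = (-35)**2 = 1225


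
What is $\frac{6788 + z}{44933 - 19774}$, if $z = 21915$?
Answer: $\frac{28703}{25159} \approx 1.1409$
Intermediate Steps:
$\frac{6788 + z}{44933 - 19774} = \frac{6788 + 21915}{44933 - 19774} = \frac{28703}{25159}$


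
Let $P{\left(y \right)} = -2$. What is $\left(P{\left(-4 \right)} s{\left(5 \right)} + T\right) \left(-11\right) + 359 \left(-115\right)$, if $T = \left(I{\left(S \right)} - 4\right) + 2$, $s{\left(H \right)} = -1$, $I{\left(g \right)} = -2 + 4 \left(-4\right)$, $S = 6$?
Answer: $-41087$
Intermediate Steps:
$I{\left(g \right)} = -18$ ($I{\left(g \right)} = -2 - 16 = -18$)
$T = -20$ ($T = \left(-18 - 4\right) + 2 = -22 + 2 = -20$)
$\left(P{\left(-4 \right)} s{\left(5 \right)} + T\right) \left(-11\right) + 359 \left(-115\right) = \left(\left(-2\right) \left(-1\right) - 20\right) \left(-11\right) + 359 \left(-115\right) = \left(2 - 20\right) \left(-11\right) - 41285 = \left(-18\right) \left(-11\right) - 41285 = 198 - 41285 = -41087$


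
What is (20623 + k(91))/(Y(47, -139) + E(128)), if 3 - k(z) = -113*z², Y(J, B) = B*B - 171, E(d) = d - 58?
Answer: 956379/19220 ≈ 49.760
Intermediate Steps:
E(d) = -58 + d
Y(J, B) = -171 + B² (Y(J, B) = B² - 171 = -171 + B²)
k(z) = 3 + 113*z² (k(z) = 3 - (-113)*z² = 3 + 113*z²)
(20623 + k(91))/(Y(47, -139) + E(128)) = (20623 + (3 + 113*91²))/((-171 + (-139)²) + (-58 + 128)) = (20623 + (3 + 113*8281))/((-171 + 19321) + 70) = (20623 + (3 + 935753))/(19150 + 70) = (20623 + 935756)/19220 = 956379*(1/19220) = 956379/19220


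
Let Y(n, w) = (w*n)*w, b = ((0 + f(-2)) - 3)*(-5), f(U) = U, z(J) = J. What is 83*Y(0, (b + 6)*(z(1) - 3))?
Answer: 0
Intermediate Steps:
b = 25 (b = ((0 - 2) - 3)*(-5) = (-2 - 3)*(-5) = -5*(-5) = 25)
Y(n, w) = n*w² (Y(n, w) = (n*w)*w = n*w²)
83*Y(0, (b + 6)*(z(1) - 3)) = 83*(0*((25 + 6)*(1 - 3))²) = 83*(0*(31*(-2))²) = 83*(0*(-62)²) = 83*(0*3844) = 83*0 = 0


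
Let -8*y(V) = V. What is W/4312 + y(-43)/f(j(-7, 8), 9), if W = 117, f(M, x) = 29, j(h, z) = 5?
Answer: 13285/62524 ≈ 0.21248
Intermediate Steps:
y(V) = -V/8
W/4312 + y(-43)/f(j(-7, 8), 9) = 117/4312 - 1/8*(-43)/29 = 117*(1/4312) + (43/8)*(1/29) = 117/4312 + 43/232 = 13285/62524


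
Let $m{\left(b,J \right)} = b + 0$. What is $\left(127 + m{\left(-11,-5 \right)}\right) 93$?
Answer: $10788$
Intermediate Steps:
$m{\left(b,J \right)} = b$
$\left(127 + m{\left(-11,-5 \right)}\right) 93 = \left(127 - 11\right) 93 = 116 \cdot 93 = 10788$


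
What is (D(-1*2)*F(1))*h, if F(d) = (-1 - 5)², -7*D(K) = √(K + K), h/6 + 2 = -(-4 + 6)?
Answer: 1728*I/7 ≈ 246.86*I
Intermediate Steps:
h = -24 (h = -12 + 6*(-(-4 + 6)) = -12 + 6*(-1*2) = -12 + 6*(-2) = -12 - 12 = -24)
D(K) = -√2*√K/7 (D(K) = -√(K + K)/7 = -√2*√K/7)
F(d) = 36 (F(d) = (-6)² = 36)
(D(-1*2)*F(1))*h = (-√2*√(-1*2)/7*36)*(-24) = (-√2*√(-2)/7*36)*(-24) = (-√2*I*√2/7*36)*(-24) = (-2*I/7*36)*(-24) = -72*I/7*(-24) = 1728*I/7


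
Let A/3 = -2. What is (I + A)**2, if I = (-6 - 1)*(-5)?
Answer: 841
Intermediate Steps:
A = -6 (A = 3*(-2) = -6)
I = 35 (I = -7*(-5) = 35)
(I + A)**2 = (35 - 6)**2 = 29**2 = 841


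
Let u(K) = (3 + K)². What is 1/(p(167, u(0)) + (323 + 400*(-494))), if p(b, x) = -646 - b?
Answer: -1/198090 ≈ -5.0482e-6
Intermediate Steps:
1/(p(167, u(0)) + (323 + 400*(-494))) = 1/((-646 - 1*167) + (323 + 400*(-494))) = 1/((-646 - 167) + (323 - 197600)) = 1/(-813 - 197277) = 1/(-198090) = -1/198090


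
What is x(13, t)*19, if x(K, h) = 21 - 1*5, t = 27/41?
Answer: 304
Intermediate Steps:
t = 27/41 (t = 27*(1/41) = 27/41 ≈ 0.65854)
x(K, h) = 16 (x(K, h) = 21 - 5 = 16)
x(13, t)*19 = 16*19 = 304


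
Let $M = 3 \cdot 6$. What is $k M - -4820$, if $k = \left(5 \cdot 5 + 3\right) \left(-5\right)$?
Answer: $2300$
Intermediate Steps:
$k = -140$ ($k = \left(25 + 3\right) \left(-5\right) = 28 \left(-5\right) = -140$)
$M = 18$
$k M - -4820 = \left(-140\right) 18 - -4820 = -2520 + 4820 = 2300$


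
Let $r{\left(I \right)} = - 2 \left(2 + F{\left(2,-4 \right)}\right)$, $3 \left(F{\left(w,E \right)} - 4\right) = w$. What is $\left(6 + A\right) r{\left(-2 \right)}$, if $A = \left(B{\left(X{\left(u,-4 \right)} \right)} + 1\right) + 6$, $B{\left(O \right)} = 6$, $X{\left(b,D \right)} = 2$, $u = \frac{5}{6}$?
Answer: $- \frac{760}{3} \approx -253.33$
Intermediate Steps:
$u = \frac{5}{6}$ ($u = 5 \cdot \frac{1}{6} = \frac{5}{6} \approx 0.83333$)
$F{\left(w,E \right)} = 4 + \frac{w}{3}$
$r{\left(I \right)} = - \frac{40}{3}$ ($r{\left(I \right)} = - 2 \left(2 + \left(4 + \frac{1}{3} \cdot 2\right)\right) = - 2 \left(2 + \left(4 + \frac{2}{3}\right)\right) = - 2 \left(2 + \frac{14}{3}\right) = \left(-2\right) \frac{20}{3} = - \frac{40}{3}$)
$A = 13$ ($A = \left(6 + 1\right) + 6 = 7 + 6 = 13$)
$\left(6 + A\right) r{\left(-2 \right)} = \left(6 + 13\right) \left(- \frac{40}{3}\right) = 19 \left(- \frac{40}{3}\right) = - \frac{760}{3}$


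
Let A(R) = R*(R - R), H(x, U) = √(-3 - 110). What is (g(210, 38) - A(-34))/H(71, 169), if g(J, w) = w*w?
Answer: -1444*I*√113/113 ≈ -135.84*I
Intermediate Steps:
H(x, U) = I*√113 (H(x, U) = √(-113) = I*√113)
g(J, w) = w²
A(R) = 0 (A(R) = R*0 = 0)
(g(210, 38) - A(-34))/H(71, 169) = (38² - 1*0)/((I*√113)) = (1444 + 0)*(-I*√113/113) = 1444*(-I*√113/113) = -1444*I*√113/113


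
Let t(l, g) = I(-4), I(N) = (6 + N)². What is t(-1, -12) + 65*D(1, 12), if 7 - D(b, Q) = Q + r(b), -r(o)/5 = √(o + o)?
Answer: -321 + 325*√2 ≈ 138.62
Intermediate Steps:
r(o) = -5*√2*√o (r(o) = -5*√(o + o) = -5*√2*√o)
D(b, Q) = 7 - Q + 5*√2*√b (D(b, Q) = 7 - (Q - 5*√2*√b) = 7 + (-Q + 5*√2*√b) = 7 - Q + 5*√2*√b)
t(l, g) = 4 (t(l, g) = (6 - 4)² = 2² = 4)
t(-1, -12) + 65*D(1, 12) = 4 + 65*(7 - 1*12 + 5*√2*√1) = 4 + 65*(7 - 12 + 5*√2*1) = 4 + 65*(7 - 12 + 5*√2) = 4 + 65*(-5 + 5*√2) = 4 + (-325 + 325*√2) = -321 + 325*√2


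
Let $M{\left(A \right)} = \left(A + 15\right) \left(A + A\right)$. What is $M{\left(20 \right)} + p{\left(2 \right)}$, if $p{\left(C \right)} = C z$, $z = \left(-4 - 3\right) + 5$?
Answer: $1396$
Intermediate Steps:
$z = -2$ ($z = -7 + 5 = -2$)
$M{\left(A \right)} = 2 A \left(15 + A\right)$ ($M{\left(A \right)} = \left(15 + A\right) 2 A = 2 A \left(15 + A\right)$)
$p{\left(C \right)} = - 2 C$ ($p{\left(C \right)} = C \left(-2\right) = - 2 C$)
$M{\left(20 \right)} + p{\left(2 \right)} = 2 \cdot 20 \left(15 + 20\right) - 4 = 2 \cdot 20 \cdot 35 - 4 = 1400 - 4 = 1396$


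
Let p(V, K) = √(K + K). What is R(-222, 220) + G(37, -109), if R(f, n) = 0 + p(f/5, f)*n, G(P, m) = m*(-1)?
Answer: 109 + 440*I*√111 ≈ 109.0 + 4635.7*I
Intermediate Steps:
G(P, m) = -m
p(V, K) = √2*√K (p(V, K) = √(2*K) = √2*√K)
R(f, n) = n*√2*√f (R(f, n) = 0 + (√2*√f)*n = 0 + n*√2*√f = n*√2*√f)
R(-222, 220) + G(37, -109) = 220*√2*√(-222) - 1*(-109) = 220*√2*(I*√222) + 109 = 440*I*√111 + 109 = 109 + 440*I*√111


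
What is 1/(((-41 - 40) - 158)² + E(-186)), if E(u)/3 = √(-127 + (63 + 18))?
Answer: 57121/3262809055 - 3*I*√46/3262809055 ≈ 1.7507e-5 - 6.236e-9*I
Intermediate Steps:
E(u) = 3*I*√46 (E(u) = 3*√(-127 + (63 + 18)) = 3*√(-127 + 81) = 3*√(-46) = 3*(I*√46) = 3*I*√46)
1/(((-41 - 40) - 158)² + E(-186)) = 1/(((-41 - 40) - 158)² + 3*I*√46) = 1/((-81 - 158)² + 3*I*√46) = 1/((-239)² + 3*I*√46) = 1/(57121 + 3*I*√46)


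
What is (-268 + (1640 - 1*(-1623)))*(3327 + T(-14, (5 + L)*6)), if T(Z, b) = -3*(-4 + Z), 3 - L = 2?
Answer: 10126095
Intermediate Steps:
L = 1 (L = 3 - 1*2 = 3 - 2 = 1)
T(Z, b) = 12 - 3*Z
(-268 + (1640 - 1*(-1623)))*(3327 + T(-14, (5 + L)*6)) = (-268 + (1640 - 1*(-1623)))*(3327 + (12 - 3*(-14))) = (-268 + (1640 + 1623))*(3327 + (12 + 42)) = (-268 + 3263)*(3327 + 54) = 2995*3381 = 10126095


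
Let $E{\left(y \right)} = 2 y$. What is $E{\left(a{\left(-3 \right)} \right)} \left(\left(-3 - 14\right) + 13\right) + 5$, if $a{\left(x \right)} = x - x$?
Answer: $5$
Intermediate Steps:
$a{\left(x \right)} = 0$
$E{\left(a{\left(-3 \right)} \right)} \left(\left(-3 - 14\right) + 13\right) + 5 = 2 \cdot 0 \left(\left(-3 - 14\right) + 13\right) + 5 = 0 \left(-17 + 13\right) + 5 = 0 \left(-4\right) + 5 = 0 + 5 = 5$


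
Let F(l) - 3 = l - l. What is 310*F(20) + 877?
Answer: 1807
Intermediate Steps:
F(l) = 3 (F(l) = 3 + (l - l) = 3 + 0 = 3)
310*F(20) + 877 = 310*3 + 877 = 930 + 877 = 1807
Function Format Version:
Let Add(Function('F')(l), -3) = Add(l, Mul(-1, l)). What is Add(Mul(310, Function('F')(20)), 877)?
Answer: 1807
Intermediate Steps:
Function('F')(l) = 3 (Function('F')(l) = Add(3, Add(l, Mul(-1, l))) = Add(3, 0) = 3)
Add(Mul(310, Function('F')(20)), 877) = Add(Mul(310, 3), 877) = Add(930, 877) = 1807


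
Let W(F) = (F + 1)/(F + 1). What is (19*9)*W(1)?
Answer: 171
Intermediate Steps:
W(F) = 1 (W(F) = (1 + F)/(1 + F) = 1)
(19*9)*W(1) = (19*9)*1 = 171*1 = 171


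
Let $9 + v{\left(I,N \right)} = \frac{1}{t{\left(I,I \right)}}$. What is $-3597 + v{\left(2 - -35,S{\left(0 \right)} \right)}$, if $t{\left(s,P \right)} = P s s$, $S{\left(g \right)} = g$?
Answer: $- \frac{182654717}{50653} \approx -3606.0$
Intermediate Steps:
$t{\left(s,P \right)} = P s^{2}$
$v{\left(I,N \right)} = -9 + \frac{1}{I^{3}}$ ($v{\left(I,N \right)} = -9 + \frac{1}{I I^{2}} = -9 + \frac{1}{I^{3}}$)
$-3597 + v{\left(2 - -35,S{\left(0 \right)} \right)} = -3597 - \left(9 - \frac{1}{\left(2 - -35\right)^{3}}\right) = -3597 - \left(9 - \frac{1}{\left(2 + 35\right)^{3}}\right) = -3597 - \left(9 - \frac{1}{50653}\right) = -3597 + \left(-9 + \frac{1}{50653}\right) = -3597 - \frac{455876}{50653} = - \frac{182654717}{50653}$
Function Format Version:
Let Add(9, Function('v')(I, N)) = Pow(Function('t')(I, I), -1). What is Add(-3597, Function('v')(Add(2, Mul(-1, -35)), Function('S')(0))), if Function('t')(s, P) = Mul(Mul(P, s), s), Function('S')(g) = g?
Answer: Rational(-182654717, 50653) ≈ -3606.0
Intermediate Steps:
Function('t')(s, P) = Mul(P, Pow(s, 2))
Function('v')(I, N) = Add(-9, Pow(I, -3)) (Function('v')(I, N) = Add(-9, Pow(Mul(I, Pow(I, 2)), -1)) = Add(-9, Pow(Pow(I, 3), -1)) = Add(-9, Pow(I, -3)))
Add(-3597, Function('v')(Add(2, Mul(-1, -35)), Function('S')(0))) = Add(-3597, Add(-9, Pow(Add(2, Mul(-1, -35)), -3))) = Add(-3597, Add(-9, Pow(Add(2, 35), -3))) = Add(-3597, Add(-9, Pow(37, -3))) = Add(-3597, Add(-9, Rational(1, 50653))) = Add(-3597, Rational(-455876, 50653)) = Rational(-182654717, 50653)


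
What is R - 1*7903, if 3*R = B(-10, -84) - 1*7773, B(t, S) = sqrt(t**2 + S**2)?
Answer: -10494 + 2*sqrt(1789)/3 ≈ -10466.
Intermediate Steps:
B(t, S) = sqrt(S**2 + t**2)
R = -2591 + 2*sqrt(1789)/3 (R = (sqrt((-84)**2 + (-10)**2) - 1*7773)/3 = (sqrt(7056 + 100) - 7773)/3 = (sqrt(7156) - 7773)/3 = (2*sqrt(1789) - 7773)/3 = (-7773 + 2*sqrt(1789))/3 = -2591 + 2*sqrt(1789)/3 ≈ -2562.8)
R - 1*7903 = (-2591 + 2*sqrt(1789)/3) - 1*7903 = (-2591 + 2*sqrt(1789)/3) - 7903 = -10494 + 2*sqrt(1789)/3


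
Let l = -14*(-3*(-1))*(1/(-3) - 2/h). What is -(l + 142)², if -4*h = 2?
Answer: -144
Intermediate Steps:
h = -½ (h = -¼*2 = -½ ≈ -0.50000)
l = -154 (l = -14*(-3*(-1))*(1/(-3) - 2/(-½)) = -42*(1*(-⅓) - 2*(-2)) = -42*(-⅓ + 4) = -42*11/3 = -14*11 = -154)
-(l + 142)² = -(-154 + 142)² = -1*(-12)² = -1*144 = -144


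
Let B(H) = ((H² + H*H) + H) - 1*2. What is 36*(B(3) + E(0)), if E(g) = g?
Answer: 684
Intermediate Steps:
B(H) = -2 + H + 2*H² (B(H) = ((H² + H²) + H) - 2 = (2*H² + H) - 2 = (H + 2*H²) - 2 = -2 + H + 2*H²)
36*(B(3) + E(0)) = 36*((-2 + 3 + 2*3²) + 0) = 36*((-2 + 3 + 2*9) + 0) = 36*((-2 + 3 + 18) + 0) = 36*(19 + 0) = 36*19 = 684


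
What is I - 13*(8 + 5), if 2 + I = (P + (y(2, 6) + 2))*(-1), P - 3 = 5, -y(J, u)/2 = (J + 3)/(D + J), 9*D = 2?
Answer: -353/2 ≈ -176.50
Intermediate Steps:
D = 2/9 (D = (1/9)*2 = 2/9 ≈ 0.22222)
y(J, u) = -2*(3 + J)/(2/9 + J) (y(J, u) = -2*(J + 3)/(2/9 + J) = -2*(3 + J)/(2/9 + J))
P = 8 (P = 3 + 5 = 8)
I = -15/2 (I = -2 + (8 + (18*(-3 - 1*2)/(2 + 9*2) + 2))*(-1) = -2 + (8 + (18*(-3 - 2)/(2 + 18) + 2))*(-1) = -2 + (8 + (18*(-5)/20 + 2))*(-1) = -2 + (8 + (18*(1/20)*(-5) + 2))*(-1) = -2 + (8 + (-9/2 + 2))*(-1) = -2 + (8 - 5/2)*(-1) = -2 + (11/2)*(-1) = -2 - 11/2 = -15/2 ≈ -7.5000)
I - 13*(8 + 5) = -15/2 - 13*(8 + 5) = -15/2 - 13*13 = -15/2 - 169 = -353/2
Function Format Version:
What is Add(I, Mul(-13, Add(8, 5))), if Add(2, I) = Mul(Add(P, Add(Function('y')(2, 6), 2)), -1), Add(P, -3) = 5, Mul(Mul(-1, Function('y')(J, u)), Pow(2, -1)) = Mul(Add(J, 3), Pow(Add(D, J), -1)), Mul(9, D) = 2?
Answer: Rational(-353, 2) ≈ -176.50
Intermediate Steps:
D = Rational(2, 9) (D = Mul(Rational(1, 9), 2) = Rational(2, 9) ≈ 0.22222)
Function('y')(J, u) = Mul(-2, Pow(Add(Rational(2, 9), J), -1), Add(3, J)) (Function('y')(J, u) = Mul(-2, Mul(Add(J, 3), Pow(Add(Rational(2, 9), J), -1))) = Mul(-2, Mul(Add(3, J), Pow(Add(Rational(2, 9), J), -1))) = Mul(-2, Mul(Pow(Add(Rational(2, 9), J), -1), Add(3, J))) = Mul(-2, Pow(Add(Rational(2, 9), J), -1), Add(3, J)))
P = 8 (P = Add(3, 5) = 8)
I = Rational(-15, 2) (I = Add(-2, Mul(Add(8, Add(Mul(18, Pow(Add(2, Mul(9, 2)), -1), Add(-3, Mul(-1, 2))), 2)), -1)) = Add(-2, Mul(Add(8, Add(Mul(18, Pow(Add(2, 18), -1), Add(-3, -2)), 2)), -1)) = Add(-2, Mul(Add(8, Add(Mul(18, Pow(20, -1), -5), 2)), -1)) = Add(-2, Mul(Add(8, Add(Mul(18, Rational(1, 20), -5), 2)), -1)) = Add(-2, Mul(Add(8, Add(Rational(-9, 2), 2)), -1)) = Add(-2, Mul(Add(8, Rational(-5, 2)), -1)) = Add(-2, Mul(Rational(11, 2), -1)) = Add(-2, Rational(-11, 2)) = Rational(-15, 2) ≈ -7.5000)
Add(I, Mul(-13, Add(8, 5))) = Add(Rational(-15, 2), Mul(-13, Add(8, 5))) = Add(Rational(-15, 2), Mul(-13, 13)) = Add(Rational(-15, 2), -169) = Rational(-353, 2)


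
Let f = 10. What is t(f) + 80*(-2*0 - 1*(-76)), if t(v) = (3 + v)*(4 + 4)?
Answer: 6184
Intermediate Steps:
t(v) = 24 + 8*v (t(v) = (3 + v)*8 = 24 + 8*v)
t(f) + 80*(-2*0 - 1*(-76)) = (24 + 8*10) + 80*(-2*0 - 1*(-76)) = (24 + 80) + 80*(0 + 76) = 104 + 80*76 = 104 + 6080 = 6184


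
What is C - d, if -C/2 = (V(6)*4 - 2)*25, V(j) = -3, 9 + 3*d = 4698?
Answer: -863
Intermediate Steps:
d = 1563 (d = -3 + (1/3)*4698 = -3 + 1566 = 1563)
C = 700 (C = -2*(-3*4 - 2)*25 = -2*(-12 - 2)*25 = -(-28)*25 = -2*(-350) = 700)
C - d = 700 - 1*1563 = 700 - 1563 = -863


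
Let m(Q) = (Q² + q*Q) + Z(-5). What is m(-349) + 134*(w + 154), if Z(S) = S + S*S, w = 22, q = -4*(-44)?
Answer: 83981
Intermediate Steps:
q = 176
Z(S) = S + S²
m(Q) = 20 + Q² + 176*Q (m(Q) = (Q² + 176*Q) - 5*(1 - 5) = (Q² + 176*Q) - 5*(-4) = (Q² + 176*Q) + 20 = 20 + Q² + 176*Q)
m(-349) + 134*(w + 154) = (20 + (-349)² + 176*(-349)) + 134*(22 + 154) = (20 + 121801 - 61424) + 134*176 = 60397 + 23584 = 83981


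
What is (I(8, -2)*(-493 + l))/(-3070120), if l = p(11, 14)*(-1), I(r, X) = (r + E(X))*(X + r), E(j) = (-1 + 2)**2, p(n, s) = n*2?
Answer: 2781/307012 ≈ 0.0090583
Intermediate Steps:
p(n, s) = 2*n
E(j) = 1 (E(j) = 1**2 = 1)
I(r, X) = (1 + r)*(X + r) (I(r, X) = (r + 1)*(X + r) = (1 + r)*(X + r))
l = -22 (l = (2*11)*(-1) = 22*(-1) = -22)
(I(8, -2)*(-493 + l))/(-3070120) = ((-2 + 8 + 8**2 - 2*8)*(-493 - 22))/(-3070120) = ((-2 + 8 + 64 - 16)*(-515))*(-1/3070120) = (54*(-515))*(-1/3070120) = -27810*(-1/3070120) = 2781/307012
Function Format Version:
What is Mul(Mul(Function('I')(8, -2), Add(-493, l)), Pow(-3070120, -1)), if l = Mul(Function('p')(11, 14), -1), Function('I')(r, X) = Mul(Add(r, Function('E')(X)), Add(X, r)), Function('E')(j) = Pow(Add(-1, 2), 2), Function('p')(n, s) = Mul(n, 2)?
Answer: Rational(2781, 307012) ≈ 0.0090583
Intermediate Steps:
Function('p')(n, s) = Mul(2, n)
Function('E')(j) = 1 (Function('E')(j) = Pow(1, 2) = 1)
Function('I')(r, X) = Mul(Add(1, r), Add(X, r)) (Function('I')(r, X) = Mul(Add(r, 1), Add(X, r)) = Mul(Add(1, r), Add(X, r)))
l = -22 (l = Mul(Mul(2, 11), -1) = Mul(22, -1) = -22)
Mul(Mul(Function('I')(8, -2), Add(-493, l)), Pow(-3070120, -1)) = Mul(Mul(Add(-2, 8, Pow(8, 2), Mul(-2, 8)), Add(-493, -22)), Pow(-3070120, -1)) = Mul(Mul(Add(-2, 8, 64, -16), -515), Rational(-1, 3070120)) = Mul(Mul(54, -515), Rational(-1, 3070120)) = Mul(-27810, Rational(-1, 3070120)) = Rational(2781, 307012)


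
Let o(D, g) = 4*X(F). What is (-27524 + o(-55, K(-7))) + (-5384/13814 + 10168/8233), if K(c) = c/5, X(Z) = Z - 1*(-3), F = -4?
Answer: -1565340764628/56865331 ≈ -27527.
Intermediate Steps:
X(Z) = 3 + Z (X(Z) = Z + 3 = 3 + Z)
K(c) = c/5 (K(c) = c*(1/5) = c/5)
o(D, g) = -4 (o(D, g) = 4*(3 - 4) = 4*(-1) = -4)
(-27524 + o(-55, K(-7))) + (-5384/13814 + 10168/8233) = (-27524 - 4) + (-5384/13814 + 10168/8233) = -27528 + (-5384*1/13814 + 10168*(1/8233)) = -27528 + (-2692/6907 + 10168/8233) = -27528 + 48067140/56865331 = -1565340764628/56865331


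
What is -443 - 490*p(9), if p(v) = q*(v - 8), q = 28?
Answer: -14163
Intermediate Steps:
p(v) = -224 + 28*v (p(v) = 28*(v - 8) = 28*(-8 + v) = -224 + 28*v)
-443 - 490*p(9) = -443 - 490*(-224 + 28*9) = -443 - 490*(-224 + 252) = -443 - 490*28 = -443 - 13720 = -14163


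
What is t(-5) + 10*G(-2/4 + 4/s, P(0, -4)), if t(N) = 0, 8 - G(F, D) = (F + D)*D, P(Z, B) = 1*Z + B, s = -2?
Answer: -180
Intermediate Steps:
P(Z, B) = B + Z (P(Z, B) = Z + B = B + Z)
G(F, D) = 8 - D*(D + F) (G(F, D) = 8 - (F + D)*D = 8 - (D + F)*D = 8 - D*(D + F))
t(-5) + 10*G(-2/4 + 4/s, P(0, -4)) = 0 + 10*(8 - (-4 + 0)² - (-4 + 0)*(-2/4 + 4/(-2))) = 0 + 10*(8 - 1*(-4)² - 1*(-4)*(-2*¼ + 4*(-½))) = 0 + 10*(8 - 1*16 - 1*(-4)*(-½ - 2)) = 0 + 10*(8 - 16 - 1*(-4)*(-5/2)) = 0 + 10*(8 - 16 - 10) = 0 + 10*(-18) = 0 - 180 = -180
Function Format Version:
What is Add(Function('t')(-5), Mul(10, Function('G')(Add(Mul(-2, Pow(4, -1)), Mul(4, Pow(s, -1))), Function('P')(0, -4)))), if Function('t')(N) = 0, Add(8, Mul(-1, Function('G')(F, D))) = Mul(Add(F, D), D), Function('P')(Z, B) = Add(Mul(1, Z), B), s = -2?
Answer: -180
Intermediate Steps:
Function('P')(Z, B) = Add(B, Z) (Function('P')(Z, B) = Add(Z, B) = Add(B, Z))
Function('G')(F, D) = Add(8, Mul(-1, D, Add(D, F))) (Function('G')(F, D) = Add(8, Mul(-1, Mul(Add(F, D), D))) = Add(8, Mul(-1, Mul(Add(D, F), D))) = Add(8, Mul(-1, Mul(D, Add(D, F)))) = Add(8, Mul(-1, D, Add(D, F))))
Add(Function('t')(-5), Mul(10, Function('G')(Add(Mul(-2, Pow(4, -1)), Mul(4, Pow(s, -1))), Function('P')(0, -4)))) = Add(0, Mul(10, Add(8, Mul(-1, Pow(Add(-4, 0), 2)), Mul(-1, Add(-4, 0), Add(Mul(-2, Pow(4, -1)), Mul(4, Pow(-2, -1))))))) = Add(0, Mul(10, Add(8, Mul(-1, Pow(-4, 2)), Mul(-1, -4, Add(Mul(-2, Rational(1, 4)), Mul(4, Rational(-1, 2))))))) = Add(0, Mul(10, Add(8, Mul(-1, 16), Mul(-1, -4, Add(Rational(-1, 2), -2))))) = Add(0, Mul(10, Add(8, -16, Mul(-1, -4, Rational(-5, 2))))) = Add(0, Mul(10, Add(8, -16, -10))) = Add(0, Mul(10, -18)) = Add(0, -180) = -180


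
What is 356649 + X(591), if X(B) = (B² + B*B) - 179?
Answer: 1055032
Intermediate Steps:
X(B) = -179 + 2*B² (X(B) = (B² + B²) - 179 = 2*B² - 179 = -179 + 2*B²)
356649 + X(591) = 356649 + (-179 + 2*591²) = 356649 + (-179 + 2*349281) = 356649 + (-179 + 698562) = 356649 + 698383 = 1055032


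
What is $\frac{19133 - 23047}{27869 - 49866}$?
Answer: $\frac{3914}{21997} \approx 0.17793$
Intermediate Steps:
$\frac{19133 - 23047}{27869 - 49866} = - \frac{3914}{-21997} = \left(-3914\right) \left(- \frac{1}{21997}\right) = \frac{3914}{21997}$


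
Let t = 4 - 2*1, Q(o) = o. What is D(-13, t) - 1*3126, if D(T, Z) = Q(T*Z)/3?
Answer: -9404/3 ≈ -3134.7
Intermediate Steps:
t = 2 (t = 4 - 2 = 2)
D(T, Z) = T*Z/3 (D(T, Z) = (T*Z)/3 = (T*Z)*(⅓) = T*Z/3)
D(-13, t) - 1*3126 = (⅓)*(-13)*2 - 1*3126 = -26/3 - 3126 = -9404/3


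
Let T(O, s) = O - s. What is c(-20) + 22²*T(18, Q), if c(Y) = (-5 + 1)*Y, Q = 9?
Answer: 4436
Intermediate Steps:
c(Y) = -4*Y
c(-20) + 22²*T(18, Q) = -4*(-20) + 22²*(18 - 1*9) = 80 + 484*(18 - 9) = 80 + 484*9 = 80 + 4356 = 4436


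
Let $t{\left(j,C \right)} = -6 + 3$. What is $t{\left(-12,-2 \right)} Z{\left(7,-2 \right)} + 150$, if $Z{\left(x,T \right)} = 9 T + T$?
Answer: $210$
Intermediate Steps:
$t{\left(j,C \right)} = -3$
$Z{\left(x,T \right)} = 10 T$
$t{\left(-12,-2 \right)} Z{\left(7,-2 \right)} + 150 = - 3 \cdot 10 \left(-2\right) + 150 = \left(-3\right) \left(-20\right) + 150 = 60 + 150 = 210$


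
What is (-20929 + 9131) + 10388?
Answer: -1410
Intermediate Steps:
(-20929 + 9131) + 10388 = -11798 + 10388 = -1410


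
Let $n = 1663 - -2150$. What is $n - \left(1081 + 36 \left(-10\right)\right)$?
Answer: $3092$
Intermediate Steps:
$n = 3813$ ($n = 1663 + 2150 = 3813$)
$n - \left(1081 + 36 \left(-10\right)\right) = 3813 - \left(1081 + 36 \left(-10\right)\right) = 3813 - 721 = 3092$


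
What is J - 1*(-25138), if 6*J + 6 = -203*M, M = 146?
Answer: 60592/3 ≈ 20197.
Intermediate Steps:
J = -14822/3 (J = -1 + (-203*146)/6 = -1 + (1/6)*(-29638) = -1 - 14819/3 = -14822/3 ≈ -4940.7)
J - 1*(-25138) = -14822/3 - 1*(-25138) = -14822/3 + 25138 = 60592/3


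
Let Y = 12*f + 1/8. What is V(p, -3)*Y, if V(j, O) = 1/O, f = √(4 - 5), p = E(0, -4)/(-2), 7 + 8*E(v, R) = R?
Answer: -1/24 - 4*I ≈ -0.041667 - 4.0*I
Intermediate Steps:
E(v, R) = -7/8 + R/8
p = 11/16 (p = (-7/8 + (⅛)*(-4))/(-2) = (-7/8 - ½)*(-½) = -11/8*(-½) = 11/16 ≈ 0.68750)
f = I (f = √(-1) = I ≈ 1.0*I)
Y = ⅛ + 12*I (Y = 12*I + 1/8 = 12*I + ⅛ = ⅛ + 12*I ≈ 0.125 + 12.0*I)
V(p, -3)*Y = (⅛ + 12*I)/(-3) = -(⅛ + 12*I)/3 = -1/24 - 4*I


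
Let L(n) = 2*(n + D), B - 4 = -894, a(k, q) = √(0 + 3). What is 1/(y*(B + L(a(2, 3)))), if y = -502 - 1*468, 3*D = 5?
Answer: 399/343161362 + 9*√3/3431613620 ≈ 1.1673e-6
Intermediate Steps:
a(k, q) = √3
B = -890 (B = 4 - 894 = -890)
D = 5/3 (D = (⅓)*5 = 5/3 ≈ 1.6667)
L(n) = 10/3 + 2*n (L(n) = 2*(n + 5/3) = 2*(5/3 + n) = 10/3 + 2*n)
y = -970 (y = -502 - 468 = -970)
1/(y*(B + L(a(2, 3)))) = 1/(-970*(-890 + (10/3 + 2*√3))) = 1/(-970*(-2660/3 + 2*√3)) = 1/(2580200/3 - 1940*√3)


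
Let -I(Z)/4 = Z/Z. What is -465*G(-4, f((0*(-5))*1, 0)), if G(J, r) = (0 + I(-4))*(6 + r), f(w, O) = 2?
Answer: 14880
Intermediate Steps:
I(Z) = -4 (I(Z) = -4*Z/Z = -4*1 = -4)
G(J, r) = -24 - 4*r (G(J, r) = (0 - 4)*(6 + r) = -4*(6 + r) = -24 - 4*r)
-465*G(-4, f((0*(-5))*1, 0)) = -465*(-24 - 4*2) = -465*(-24 - 8) = -465*(-32) = 14880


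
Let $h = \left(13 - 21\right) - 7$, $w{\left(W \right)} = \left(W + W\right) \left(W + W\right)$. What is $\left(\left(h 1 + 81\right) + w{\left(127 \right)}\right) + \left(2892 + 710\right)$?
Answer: $68184$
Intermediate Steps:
$w{\left(W \right)} = 4 W^{2}$ ($w{\left(W \right)} = 2 W 2 W = 4 W^{2}$)
$h = -15$ ($h = -8 - 7 = -15$)
$\left(\left(h 1 + 81\right) + w{\left(127 \right)}\right) + \left(2892 + 710\right) = \left(\left(\left(-15\right) 1 + 81\right) + 4 \cdot 127^{2}\right) + \left(2892 + 710\right) = \left(\left(-15 + 81\right) + 4 \cdot 16129\right) + 3602 = \left(66 + 64516\right) + 3602 = 64582 + 3602 = 68184$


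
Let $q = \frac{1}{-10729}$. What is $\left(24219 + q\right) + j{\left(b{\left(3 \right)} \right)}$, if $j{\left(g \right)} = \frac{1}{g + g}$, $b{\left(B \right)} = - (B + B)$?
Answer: $\frac{3118137071}{128748} \approx 24219.0$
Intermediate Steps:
$b{\left(B \right)} = - 2 B$
$q = - \frac{1}{10729} \approx -9.3205 \cdot 10^{-5}$
$j{\left(g \right)} = \frac{1}{2 g}$
$\left(24219 + q\right) + j{\left(b{\left(3 \right)} \right)} = \left(24219 - \frac{1}{10729}\right) + \frac{1}{2 \left(\left(-2\right) 3\right)} = \frac{259845650}{10729} + \frac{1}{2 \left(-6\right)} = \frac{259845650}{10729} + \frac{1}{2} \left(- \frac{1}{6}\right) = \frac{259845650}{10729} - \frac{1}{12} = \frac{3118137071}{128748}$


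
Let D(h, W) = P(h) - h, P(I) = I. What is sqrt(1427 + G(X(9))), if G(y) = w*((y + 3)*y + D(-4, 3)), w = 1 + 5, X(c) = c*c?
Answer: sqrt(42251) ≈ 205.55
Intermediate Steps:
X(c) = c**2
D(h, W) = 0 (D(h, W) = h - h = 0)
w = 6
G(y) = 6*y*(3 + y) (G(y) = 6*((y + 3)*y + 0) = 6*((3 + y)*y + 0) = 6*(y*(3 + y) + 0) = 6*(y*(3 + y)) = 6*y*(3 + y))
sqrt(1427 + G(X(9))) = sqrt(1427 + 6*9**2*(3 + 9**2)) = sqrt(1427 + 6*81*(3 + 81)) = sqrt(1427 + 6*81*84) = sqrt(1427 + 40824) = sqrt(42251)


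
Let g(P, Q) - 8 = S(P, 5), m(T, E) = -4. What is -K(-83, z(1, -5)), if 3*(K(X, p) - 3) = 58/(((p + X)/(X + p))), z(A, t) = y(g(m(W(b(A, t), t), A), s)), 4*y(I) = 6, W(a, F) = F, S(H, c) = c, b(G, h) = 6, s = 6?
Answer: -67/3 ≈ -22.333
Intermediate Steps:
g(P, Q) = 13 (g(P, Q) = 8 + 5 = 13)
y(I) = 3/2 (y(I) = (¼)*6 = 3/2)
z(A, t) = 3/2
K(X, p) = 67/3 (K(X, p) = 3 + (58/(((p + X)/(X + p))))/3 = 3 + (58/(((X + p)/(X + p))))/3 = 3 + (58/1)/3 = 3 + (58*1)/3 = 3 + (⅓)*58 = 3 + 58/3 = 67/3)
-K(-83, z(1, -5)) = -1*67/3 = -67/3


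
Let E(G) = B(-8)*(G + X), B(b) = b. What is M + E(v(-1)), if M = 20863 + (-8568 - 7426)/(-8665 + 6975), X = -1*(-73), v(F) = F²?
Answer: 17136992/845 ≈ 20280.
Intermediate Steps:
X = 73
E(G) = -584 - 8*G (E(G) = -8*(G + 73) = -8*(73 + G) = -584 - 8*G)
M = 17637232/845 (M = 20863 - 15994/(-1690) = 20863 - 15994*(-1/1690) = 20863 + 7997/845 = 17637232/845 ≈ 20872.)
M + E(v(-1)) = 17637232/845 + (-584 - 8*(-1)²) = 17637232/845 + (-584 - 8*1) = 17637232/845 + (-584 - 8) = 17637232/845 - 592 = 17136992/845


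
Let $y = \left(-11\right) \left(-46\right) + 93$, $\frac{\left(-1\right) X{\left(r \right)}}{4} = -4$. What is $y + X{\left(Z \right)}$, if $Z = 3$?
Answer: $615$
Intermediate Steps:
$X{\left(r \right)} = 16$ ($X{\left(r \right)} = \left(-4\right) \left(-4\right) = 16$)
$y = 599$ ($y = 506 + 93 = 599$)
$y + X{\left(Z \right)} = 599 + 16 = 615$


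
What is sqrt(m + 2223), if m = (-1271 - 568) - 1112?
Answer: 2*I*sqrt(182) ≈ 26.981*I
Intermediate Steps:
m = -2951 (m = -1839 - 1112 = -2951)
sqrt(m + 2223) = sqrt(-2951 + 2223) = sqrt(-728) = 2*I*sqrt(182)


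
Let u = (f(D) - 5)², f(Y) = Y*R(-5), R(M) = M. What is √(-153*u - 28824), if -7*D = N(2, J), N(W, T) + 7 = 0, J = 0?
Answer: 2*I*√11031 ≈ 210.06*I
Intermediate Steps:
N(W, T) = -7 (N(W, T) = -7 + 0 = -7)
D = 1 (D = -⅐*(-7) = 1)
f(Y) = -5*Y (f(Y) = Y*(-5) = -5*Y)
u = 100 (u = (-5*1 - 5)² = (-5 - 5)² = (-10)² = 100)
√(-153*u - 28824) = √(-153*100 - 28824) = √(-15300 - 28824) = √(-44124) = 2*I*√11031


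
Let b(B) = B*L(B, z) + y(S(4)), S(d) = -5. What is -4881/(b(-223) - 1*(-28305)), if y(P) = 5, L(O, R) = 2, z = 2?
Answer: -1627/9288 ≈ -0.17517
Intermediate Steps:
b(B) = 5 + 2*B (b(B) = B*2 + 5 = 2*B + 5 = 5 + 2*B)
-4881/(b(-223) - 1*(-28305)) = -4881/((5 + 2*(-223)) - 1*(-28305)) = -4881/((5 - 446) + 28305) = -4881/(-441 + 28305) = -4881/27864 = -4881*1/27864 = -1627/9288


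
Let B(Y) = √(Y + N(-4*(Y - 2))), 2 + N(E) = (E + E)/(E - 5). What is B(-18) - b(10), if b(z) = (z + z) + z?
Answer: -30 + 2*I*√1005/15 ≈ -30.0 + 4.2269*I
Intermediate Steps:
b(z) = 3*z (b(z) = 2*z + z = 3*z)
N(E) = -2 + 2*E/(-5 + E) (N(E) = -2 + (E + E)/(E - 5) = -2 + (2*E)/(-5 + E) = -2 + 2*E/(-5 + E))
B(Y) = √(Y + 10/(3 - 4*Y)) (B(Y) = √(Y + 10/(-5 - 4*(Y - 2))) = √(Y + 10/(-5 - 4*(-2 + Y))) = √(Y + 10/(-5 + (8 - 4*Y))) = √(Y + 10/(3 - 4*Y)))
B(-18) - b(10) = √((-10 - 18*(-3 + 4*(-18)))/(-3 + 4*(-18))) - 3*10 = √((-10 - 18*(-3 - 72))/(-3 - 72)) - 1*30 = √((-10 - 18*(-75))/(-75)) - 30 = √(-(-10 + 1350)/75) - 30 = √(-1/75*1340) - 30 = √(-268/15) - 30 = 2*I*√1005/15 - 30 = -30 + 2*I*√1005/15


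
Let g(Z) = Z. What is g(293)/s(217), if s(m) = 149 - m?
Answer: -293/68 ≈ -4.3088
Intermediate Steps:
g(293)/s(217) = 293/(149 - 1*217) = 293/(149 - 217) = 293/(-68) = 293*(-1/68) = -293/68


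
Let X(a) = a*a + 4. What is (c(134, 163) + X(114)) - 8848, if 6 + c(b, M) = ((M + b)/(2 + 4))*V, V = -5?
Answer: 7797/2 ≈ 3898.5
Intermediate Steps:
X(a) = 4 + a² (X(a) = a² + 4 = 4 + a²)
c(b, M) = -6 - 5*M/6 - 5*b/6 (c(b, M) = -6 + ((M + b)/(2 + 4))*(-5) = -6 + ((M + b)/6)*(-5) = -6 + ((M + b)*(⅙))*(-5) = -6 + (M/6 + b/6)*(-5) = -6 + (-5*M/6 - 5*b/6) = -6 - 5*M/6 - 5*b/6)
(c(134, 163) + X(114)) - 8848 = ((-6 - ⅚*163 - ⅚*134) + (4 + 114²)) - 8848 = ((-6 - 815/6 - 335/3) + (4 + 12996)) - 8848 = (-507/2 + 13000) - 8848 = 25493/2 - 8848 = 7797/2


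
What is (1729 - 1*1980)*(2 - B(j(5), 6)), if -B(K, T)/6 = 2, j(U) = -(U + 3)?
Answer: -3514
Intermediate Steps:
j(U) = -3 - U (j(U) = -(3 + U) = -3 - U)
B(K, T) = -12 (B(K, T) = -6*2 = -12)
(1729 - 1*1980)*(2 - B(j(5), 6)) = (1729 - 1*1980)*(2 - 1*(-12)) = (1729 - 1980)*(2 + 12) = -251*14 = -3514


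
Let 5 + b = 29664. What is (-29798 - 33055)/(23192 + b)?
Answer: -20951/17617 ≈ -1.1892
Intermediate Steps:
b = 29659 (b = -5 + 29664 = 29659)
(-29798 - 33055)/(23192 + b) = (-29798 - 33055)/(23192 + 29659) = -62853/52851 = -62853*1/52851 = -20951/17617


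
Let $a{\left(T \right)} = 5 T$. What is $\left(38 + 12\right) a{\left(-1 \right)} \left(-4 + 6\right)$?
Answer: $-500$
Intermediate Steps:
$\left(38 + 12\right) a{\left(-1 \right)} \left(-4 + 6\right) = \left(38 + 12\right) 5 \left(-1\right) \left(-4 + 6\right) = 50 \left(\left(-5\right) 2\right) = 50 \left(-10\right) = -500$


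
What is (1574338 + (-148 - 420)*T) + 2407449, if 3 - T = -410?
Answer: 3747203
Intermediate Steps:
T = 413 (T = 3 - 1*(-410) = 3 + 410 = 413)
(1574338 + (-148 - 420)*T) + 2407449 = (1574338 + (-148 - 420)*413) + 2407449 = (1574338 - 568*413) + 2407449 = (1574338 - 234584) + 2407449 = 1339754 + 2407449 = 3747203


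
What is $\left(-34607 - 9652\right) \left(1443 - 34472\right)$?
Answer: $1461830511$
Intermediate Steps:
$\left(-34607 - 9652\right) \left(1443 - 34472\right) = \left(-34607 - 9652\right) \left(-33029\right) = \left(-44259\right) \left(-33029\right) = 1461830511$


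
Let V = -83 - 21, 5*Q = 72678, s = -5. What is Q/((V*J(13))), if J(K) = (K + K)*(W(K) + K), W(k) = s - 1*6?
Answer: -36339/13520 ≈ -2.6878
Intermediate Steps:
Q = 72678/5 (Q = (⅕)*72678 = 72678/5 ≈ 14536.)
W(k) = -11 (W(k) = -5 - 1*6 = -5 - 6 = -11)
V = -104
J(K) = 2*K*(-11 + K) (J(K) = (K + K)*(-11 + K) = (2*K)*(-11 + K) = 2*K*(-11 + K))
Q/((V*J(13))) = 72678/(5*((-208*13*(-11 + 13)))) = 72678/(5*((-208*13*2))) = 72678/(5*((-104*52))) = (72678/5)/(-5408) = (72678/5)*(-1/5408) = -36339/13520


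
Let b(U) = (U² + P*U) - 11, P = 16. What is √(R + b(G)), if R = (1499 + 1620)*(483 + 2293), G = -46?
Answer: √8659713 ≈ 2942.7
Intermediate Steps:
b(U) = -11 + U² + 16*U (b(U) = (U² + 16*U) - 11 = -11 + U² + 16*U)
R = 8658344 (R = 3119*2776 = 8658344)
√(R + b(G)) = √(8658344 + (-11 + (-46)² + 16*(-46))) = √(8658344 + (-11 + 2116 - 736)) = √(8658344 + 1369) = √8659713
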